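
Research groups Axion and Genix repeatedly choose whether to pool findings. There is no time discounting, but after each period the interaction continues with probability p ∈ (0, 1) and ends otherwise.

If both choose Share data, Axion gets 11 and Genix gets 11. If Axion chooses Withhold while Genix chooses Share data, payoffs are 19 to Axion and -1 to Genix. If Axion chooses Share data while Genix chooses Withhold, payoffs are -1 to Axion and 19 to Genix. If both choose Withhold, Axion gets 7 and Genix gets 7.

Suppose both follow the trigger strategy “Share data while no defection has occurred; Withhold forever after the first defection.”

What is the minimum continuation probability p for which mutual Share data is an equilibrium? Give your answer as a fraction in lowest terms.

2/3

With no time discounting, the continuation probability p plays the role of the discount factor.
Grim-trigger IC: 11/(1−p) ≥ 19 + 7p/(1−p) ⇒ p ≥ (19−11)/(19−7) = 2/3.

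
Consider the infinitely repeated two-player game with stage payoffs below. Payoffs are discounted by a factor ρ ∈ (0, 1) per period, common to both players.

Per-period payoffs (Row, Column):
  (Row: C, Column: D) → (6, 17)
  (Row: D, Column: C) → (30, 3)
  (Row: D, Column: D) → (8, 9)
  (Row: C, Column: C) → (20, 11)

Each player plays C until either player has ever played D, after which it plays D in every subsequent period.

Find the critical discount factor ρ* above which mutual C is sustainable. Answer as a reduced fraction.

Row: cooperation gives 20 each period; deviation gives 30 once then 8 forever.
  20/(1−ρ) ≥ 30 + 8ρ/(1−ρ) ⇒ ρ ≥ 10/22 = 5/11.
Column: cooperation gives 11 each period; deviation gives 17 once then 9 forever.
  ρ ≥ 6/8 = 3/4.
Both must hold, so the binding constraint is Column's: ρ ≥ 3/4.

3/4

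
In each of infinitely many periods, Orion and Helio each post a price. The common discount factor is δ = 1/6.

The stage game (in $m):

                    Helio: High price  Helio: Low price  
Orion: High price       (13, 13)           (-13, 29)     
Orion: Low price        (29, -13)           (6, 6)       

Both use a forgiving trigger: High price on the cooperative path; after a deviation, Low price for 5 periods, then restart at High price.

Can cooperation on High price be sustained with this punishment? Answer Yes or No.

No

IC: δ+…+δ^5 ≥ (29−13)/(13−6) = 16/7.
At δ = 1/6: partial sum = 0.2000 < 2.2857. Cooperation not sustainable.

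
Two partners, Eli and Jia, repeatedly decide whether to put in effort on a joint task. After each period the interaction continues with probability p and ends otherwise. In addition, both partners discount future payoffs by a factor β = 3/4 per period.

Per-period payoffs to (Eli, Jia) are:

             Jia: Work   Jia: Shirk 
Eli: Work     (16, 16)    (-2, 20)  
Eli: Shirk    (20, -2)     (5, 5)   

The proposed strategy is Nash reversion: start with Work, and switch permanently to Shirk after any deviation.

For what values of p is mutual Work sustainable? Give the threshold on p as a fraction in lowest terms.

16/45

With continuation probability p and discount β, the effective per-period discount factor is βp.
Grim-trigger IC: βp ≥ (20−16)/(20−5) = 4/15.
So p ≥ (4/15)/(3/4) = 16/45.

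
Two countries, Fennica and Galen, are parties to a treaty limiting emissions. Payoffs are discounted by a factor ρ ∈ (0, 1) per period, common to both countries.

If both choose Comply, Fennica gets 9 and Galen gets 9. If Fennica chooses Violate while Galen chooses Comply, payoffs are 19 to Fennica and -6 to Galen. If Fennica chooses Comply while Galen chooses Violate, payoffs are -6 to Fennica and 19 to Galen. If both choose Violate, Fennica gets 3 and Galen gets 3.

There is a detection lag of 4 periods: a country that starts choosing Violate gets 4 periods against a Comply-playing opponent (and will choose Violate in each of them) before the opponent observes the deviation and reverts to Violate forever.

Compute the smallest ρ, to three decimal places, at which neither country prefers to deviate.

0.889

Deviating for the 4 undetected periods gains 19−9 = 10 per period over cooperation, then loses 9−3 = 6 per period forever once punishment starts.
Gain: 10(1 + ρ + … + ρ^3); loss: 6·ρ^4/(1−ρ).
No profitable deviation ⇔ 10(1−ρ^4) ≤ 6·ρ^4, i.e. ρ^4 ≥ 10/(10+6) = 5/8.
Hence ρ ≥ (5/8)^(1/4) ≈ 0.889.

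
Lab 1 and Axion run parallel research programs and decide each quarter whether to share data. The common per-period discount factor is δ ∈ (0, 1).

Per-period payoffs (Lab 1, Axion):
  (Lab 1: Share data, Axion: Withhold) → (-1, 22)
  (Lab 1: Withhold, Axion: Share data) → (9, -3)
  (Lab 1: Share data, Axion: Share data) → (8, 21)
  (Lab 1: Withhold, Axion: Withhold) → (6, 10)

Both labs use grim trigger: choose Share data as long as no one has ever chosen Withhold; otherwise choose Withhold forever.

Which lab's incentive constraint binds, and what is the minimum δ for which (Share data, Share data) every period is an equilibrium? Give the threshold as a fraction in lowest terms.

Lab 1's threshold: (9−8)/(9−6) = 1/3.
Axion's threshold: (22−21)/(22−10) = 1/12.
1/3 > 1/12, so Lab 1 binds and δ* = 1/3.

Lab 1; δ ≥ 1/3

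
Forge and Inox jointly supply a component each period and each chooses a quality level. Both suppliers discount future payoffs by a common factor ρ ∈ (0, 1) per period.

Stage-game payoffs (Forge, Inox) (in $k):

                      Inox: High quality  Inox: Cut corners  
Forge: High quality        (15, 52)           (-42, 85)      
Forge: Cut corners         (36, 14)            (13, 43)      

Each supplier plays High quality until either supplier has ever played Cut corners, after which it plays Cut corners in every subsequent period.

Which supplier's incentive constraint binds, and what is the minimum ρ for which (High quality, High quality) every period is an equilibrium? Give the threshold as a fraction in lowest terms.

Forge; ρ ≥ 21/23

Forge: cooperation gives 15 each period; deviation gives 36 once then 13 forever.
  15/(1−ρ) ≥ 36 + 13ρ/(1−ρ) ⇒ ρ ≥ 21/23.
Inox: cooperation gives 52 each period; deviation gives 85 once then 43 forever.
  ρ ≥ 33/42 = 11/14.
Both must hold, so the binding constraint is Forge's: ρ ≥ 21/23.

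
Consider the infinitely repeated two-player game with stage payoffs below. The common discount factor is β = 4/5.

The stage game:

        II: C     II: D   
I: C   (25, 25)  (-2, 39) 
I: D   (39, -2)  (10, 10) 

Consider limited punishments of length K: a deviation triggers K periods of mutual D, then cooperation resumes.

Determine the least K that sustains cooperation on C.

IC: β(1−β^K)/(1−β) ≥ (39−25)/(25−10) = 14/15.
With β = 4/5: need 1 − β^K ≥ 14/15·(1−4/5)/(4/5), i.e. β^K ≤ 0.7667.
Since (4/5)^1 = 0.8000 and (4/5)^2 = 0.6400, the smallest such K is 2.

2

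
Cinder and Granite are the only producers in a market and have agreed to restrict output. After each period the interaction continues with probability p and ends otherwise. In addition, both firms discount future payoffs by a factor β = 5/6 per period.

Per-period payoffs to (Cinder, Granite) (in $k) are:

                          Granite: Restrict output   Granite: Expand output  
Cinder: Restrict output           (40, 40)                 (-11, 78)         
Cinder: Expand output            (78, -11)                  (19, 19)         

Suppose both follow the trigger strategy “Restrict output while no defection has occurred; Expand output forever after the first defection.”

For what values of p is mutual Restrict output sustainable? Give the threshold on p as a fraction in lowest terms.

With continuation probability p and discount β, the effective per-period discount factor is βp.
Grim-trigger IC: βp ≥ (78−40)/(78−19) = 38/59.
So p ≥ (38/59)/(5/6) = 228/295.

228/295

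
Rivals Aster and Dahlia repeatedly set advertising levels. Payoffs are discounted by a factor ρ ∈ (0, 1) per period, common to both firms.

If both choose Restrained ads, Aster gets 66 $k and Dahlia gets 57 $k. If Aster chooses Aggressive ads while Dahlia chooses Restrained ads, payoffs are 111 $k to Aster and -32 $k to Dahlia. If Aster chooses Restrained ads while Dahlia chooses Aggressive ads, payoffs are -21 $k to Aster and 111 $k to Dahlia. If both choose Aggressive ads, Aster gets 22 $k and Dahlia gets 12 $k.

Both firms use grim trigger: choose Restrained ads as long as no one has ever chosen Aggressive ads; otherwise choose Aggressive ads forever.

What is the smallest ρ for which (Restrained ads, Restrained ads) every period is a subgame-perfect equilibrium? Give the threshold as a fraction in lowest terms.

6/11

Aster's threshold: (111−66)/(111−22) = 45/89.
Dahlia's threshold: (111−57)/(111−12) = 6/11.
45/89 < 6/11, so Dahlia binds and ρ* = 6/11.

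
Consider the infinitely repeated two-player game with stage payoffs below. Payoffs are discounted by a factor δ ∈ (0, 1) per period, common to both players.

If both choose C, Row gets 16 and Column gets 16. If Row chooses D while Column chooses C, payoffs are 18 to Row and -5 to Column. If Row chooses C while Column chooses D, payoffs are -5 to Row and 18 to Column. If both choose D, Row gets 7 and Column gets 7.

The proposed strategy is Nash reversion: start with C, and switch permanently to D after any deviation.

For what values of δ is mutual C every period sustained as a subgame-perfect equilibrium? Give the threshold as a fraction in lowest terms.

Under grim trigger the critical discount factor is (T−C)/(T−P) with T = 18, C = 16, P = 7.
δ* = (18−16)/(18−7) = 2/11.

2/11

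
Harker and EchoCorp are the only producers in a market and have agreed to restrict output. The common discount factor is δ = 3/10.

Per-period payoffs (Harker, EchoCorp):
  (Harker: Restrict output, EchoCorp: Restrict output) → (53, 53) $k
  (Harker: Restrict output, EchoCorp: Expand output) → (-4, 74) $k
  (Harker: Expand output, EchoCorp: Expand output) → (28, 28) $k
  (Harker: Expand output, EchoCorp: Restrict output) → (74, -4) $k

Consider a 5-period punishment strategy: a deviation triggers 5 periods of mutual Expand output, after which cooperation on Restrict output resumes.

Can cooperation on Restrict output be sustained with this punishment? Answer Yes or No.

Comparing payoff streams over the 6 periods until play realigns: cooperate → 53(1+δ+…+δ^5); deviate → 74 + 28(δ+…+δ^5).
Cooperation is sustained iff (53−28)(δ+…+δ^5) ≥ 74−53.
δ+…+δ^5 = 3/10·(1−(3/10)^5)/(1−3/10) = 0.4275, and (74−53)/(53−28) = 0.8400.
0.4275 < 0.8400, so cooperation is not sustainable.

No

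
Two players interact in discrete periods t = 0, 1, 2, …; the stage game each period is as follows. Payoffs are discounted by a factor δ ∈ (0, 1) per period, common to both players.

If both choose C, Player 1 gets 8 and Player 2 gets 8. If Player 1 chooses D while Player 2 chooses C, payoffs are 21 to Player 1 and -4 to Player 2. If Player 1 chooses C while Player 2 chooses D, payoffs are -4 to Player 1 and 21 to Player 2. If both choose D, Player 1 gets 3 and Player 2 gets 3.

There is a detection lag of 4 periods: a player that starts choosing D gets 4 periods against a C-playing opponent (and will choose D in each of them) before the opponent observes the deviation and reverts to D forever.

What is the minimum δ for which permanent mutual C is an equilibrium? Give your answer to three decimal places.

A deviator earns 21 for 4 periods, then 3 forever; cooperating earns 8 forever. Multiplying the IC by (1−δ):
8 ≥ 21(1−δ^4) + 3δ^4, so 18·δ^4 ≥ 13 and δ^4 ≥ 13/18.
δ ≥ (13/18)^(1/4) ≈ 0.922.

0.922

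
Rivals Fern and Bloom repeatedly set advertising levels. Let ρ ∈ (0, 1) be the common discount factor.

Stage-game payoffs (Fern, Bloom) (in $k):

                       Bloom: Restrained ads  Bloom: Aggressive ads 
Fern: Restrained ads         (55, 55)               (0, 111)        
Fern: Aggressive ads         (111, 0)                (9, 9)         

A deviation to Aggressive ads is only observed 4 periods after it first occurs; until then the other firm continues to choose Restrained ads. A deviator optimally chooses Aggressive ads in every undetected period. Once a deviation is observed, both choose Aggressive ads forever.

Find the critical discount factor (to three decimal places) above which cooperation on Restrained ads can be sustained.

0.861

Deviating for the 4 undetected periods gains 111−55 = 56 per period over cooperation, then loses 55−9 = 46 per period forever once punishment starts.
Gain: 56(1 + ρ + … + ρ^3); loss: 46·ρ^4/(1−ρ).
No profitable deviation ⇔ 56(1−ρ^4) ≤ 46·ρ^4, i.e. ρ^4 ≥ 56/(56+46) = 28/51.
Hence ρ ≥ (28/51)^(1/4) ≈ 0.861.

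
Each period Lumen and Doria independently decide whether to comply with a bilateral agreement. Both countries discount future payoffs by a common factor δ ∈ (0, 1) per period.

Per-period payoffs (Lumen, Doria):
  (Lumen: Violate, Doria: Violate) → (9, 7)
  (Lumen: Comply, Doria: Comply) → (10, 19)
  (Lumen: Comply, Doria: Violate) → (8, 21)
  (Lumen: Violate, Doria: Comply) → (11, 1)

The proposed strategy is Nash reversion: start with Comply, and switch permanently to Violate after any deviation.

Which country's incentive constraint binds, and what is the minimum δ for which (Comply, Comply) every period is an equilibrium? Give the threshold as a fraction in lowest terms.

Lumen; δ ≥ 1/2

Lumen: cooperation gives 10 each period; deviation gives 11 once then 9 forever.
  10/(1−δ) ≥ 11 + 9δ/(1−δ) ⇒ δ ≥ 1/2.
Doria: cooperation gives 19 each period; deviation gives 21 once then 7 forever.
  δ ≥ 2/14 = 1/7.
Both must hold, so the binding constraint is Lumen's: δ ≥ 1/2.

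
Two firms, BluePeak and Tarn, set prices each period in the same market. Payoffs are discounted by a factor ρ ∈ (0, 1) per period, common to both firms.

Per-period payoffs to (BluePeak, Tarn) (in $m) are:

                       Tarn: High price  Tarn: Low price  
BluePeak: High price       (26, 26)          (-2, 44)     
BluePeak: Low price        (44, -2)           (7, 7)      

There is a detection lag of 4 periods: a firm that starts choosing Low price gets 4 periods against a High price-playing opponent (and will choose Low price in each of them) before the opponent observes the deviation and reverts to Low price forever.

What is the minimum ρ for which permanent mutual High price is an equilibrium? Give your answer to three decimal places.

Deviating for the 4 undetected periods gains 44−26 = 18 per period over cooperation, then loses 26−7 = 19 per period forever once punishment starts.
Gain: 18(1 + ρ + … + ρ^3); loss: 19·ρ^4/(1−ρ).
No profitable deviation ⇔ 18(1−ρ^4) ≤ 19·ρ^4, i.e. ρ^4 ≥ 18/(18+19) = 18/37.
Hence ρ ≥ (18/37)^(1/4) ≈ 0.835.

0.835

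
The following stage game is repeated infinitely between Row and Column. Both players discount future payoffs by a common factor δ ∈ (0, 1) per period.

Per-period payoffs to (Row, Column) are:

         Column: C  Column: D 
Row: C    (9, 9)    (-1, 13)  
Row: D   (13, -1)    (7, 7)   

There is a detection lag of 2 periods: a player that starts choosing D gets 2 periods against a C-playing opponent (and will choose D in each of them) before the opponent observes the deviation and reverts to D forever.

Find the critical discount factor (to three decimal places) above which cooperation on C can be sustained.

0.816

A deviator earns 13 for 2 periods, then 7 forever; cooperating earns 9 forever. Multiplying the IC by (1−δ):
9 ≥ 13(1−δ^2) + 7δ^2, so 6·δ^2 ≥ 4 and δ^2 ≥ 2/3.
δ ≥ (2/3)^(1/2) ≈ 0.816.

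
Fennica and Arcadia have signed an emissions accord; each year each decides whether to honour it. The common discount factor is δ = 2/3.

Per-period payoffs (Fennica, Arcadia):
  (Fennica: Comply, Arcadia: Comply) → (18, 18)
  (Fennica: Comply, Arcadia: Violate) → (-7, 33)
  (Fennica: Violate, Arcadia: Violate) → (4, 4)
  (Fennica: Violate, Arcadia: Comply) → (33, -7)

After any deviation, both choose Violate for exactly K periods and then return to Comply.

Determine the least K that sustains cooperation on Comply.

Need Σ_{k=1}^{K} δ^k ≥ (33−18)/(18−4) = 1.0714 at δ = 2/3.
At K = 1 the sum is 0.6667 < 1.0714; at K = 2 it is 1.1111 ≥ 1.0714.
So the minimum punishment length is K = 2.

2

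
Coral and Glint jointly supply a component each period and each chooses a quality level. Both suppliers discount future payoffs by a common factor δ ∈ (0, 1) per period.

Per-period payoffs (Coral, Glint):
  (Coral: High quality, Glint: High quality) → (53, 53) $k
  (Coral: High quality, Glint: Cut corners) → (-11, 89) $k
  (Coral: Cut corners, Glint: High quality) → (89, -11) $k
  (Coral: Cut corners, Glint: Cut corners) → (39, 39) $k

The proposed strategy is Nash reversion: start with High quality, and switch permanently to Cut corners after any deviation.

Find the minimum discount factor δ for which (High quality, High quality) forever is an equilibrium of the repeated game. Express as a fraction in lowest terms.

Under grim trigger the critical discount factor is (T−C)/(T−P) with T = 89, C = 53, P = 39.
δ* = (89−53)/(89−39) = 36/50 = 18/25.

18/25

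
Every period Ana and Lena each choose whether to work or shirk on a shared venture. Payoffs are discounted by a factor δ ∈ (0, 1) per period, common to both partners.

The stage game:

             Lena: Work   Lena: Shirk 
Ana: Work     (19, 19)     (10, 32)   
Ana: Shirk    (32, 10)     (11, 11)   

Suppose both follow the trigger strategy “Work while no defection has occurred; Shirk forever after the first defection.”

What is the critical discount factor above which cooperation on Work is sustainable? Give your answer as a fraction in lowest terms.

13/21

Under grim trigger the critical discount factor is (T−C)/(T−P) with T = 32, C = 19, P = 11.
δ* = (32−19)/(32−11) = 13/21.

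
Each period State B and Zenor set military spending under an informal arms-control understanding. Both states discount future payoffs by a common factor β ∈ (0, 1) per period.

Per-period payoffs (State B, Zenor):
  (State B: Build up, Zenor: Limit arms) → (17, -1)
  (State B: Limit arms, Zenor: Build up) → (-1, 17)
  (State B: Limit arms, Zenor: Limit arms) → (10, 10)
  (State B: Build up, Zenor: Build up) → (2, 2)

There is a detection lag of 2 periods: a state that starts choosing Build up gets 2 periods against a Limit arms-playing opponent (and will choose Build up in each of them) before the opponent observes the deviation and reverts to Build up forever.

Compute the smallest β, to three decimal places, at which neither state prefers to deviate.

0.683

The best deviation is to choose Build up for all 2 undetected periods, earning 17 each, then 2 forever once detected.
Deviation value: 17(1−β^2)/(1−β) + 2β^2/(1−β); cooperation value: 10/(1−β).
IC: 10 ≥ 17(1−β^2) + 2β^2 = 17 − 15β^2.
So β^2 ≥ 7/15, giving β ≥ (7/15)^(1/2) ≈ 0.683.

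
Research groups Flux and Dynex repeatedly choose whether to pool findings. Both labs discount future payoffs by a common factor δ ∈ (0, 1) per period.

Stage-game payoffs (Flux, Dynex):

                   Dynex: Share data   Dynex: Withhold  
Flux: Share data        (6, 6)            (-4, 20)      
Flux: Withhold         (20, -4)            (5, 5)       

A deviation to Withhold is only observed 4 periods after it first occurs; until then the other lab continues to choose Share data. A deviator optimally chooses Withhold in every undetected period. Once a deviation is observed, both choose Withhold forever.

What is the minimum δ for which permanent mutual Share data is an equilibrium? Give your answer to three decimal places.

A deviator earns 20 for 4 periods, then 5 forever; cooperating earns 6 forever. Multiplying the IC by (1−δ):
6 ≥ 20(1−δ^4) + 5δ^4, so 15·δ^4 ≥ 14 and δ^4 ≥ 14/15.
δ ≥ (14/15)^(1/4) ≈ 0.983.

0.983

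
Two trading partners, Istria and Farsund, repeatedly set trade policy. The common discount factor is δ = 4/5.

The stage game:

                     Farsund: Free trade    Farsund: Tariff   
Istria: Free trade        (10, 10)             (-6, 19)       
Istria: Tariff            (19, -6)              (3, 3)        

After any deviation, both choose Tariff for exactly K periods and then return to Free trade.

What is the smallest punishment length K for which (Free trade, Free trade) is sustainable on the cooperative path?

Need Σ_{k=1}^{K} δ^k ≥ (19−10)/(10−3) = 1.2857 at δ = 4/5.
At K = 1 the sum is 0.8000 < 1.2857; at K = 2 it is 1.4400 ≥ 1.2857.
So the minimum punishment length is K = 2.

2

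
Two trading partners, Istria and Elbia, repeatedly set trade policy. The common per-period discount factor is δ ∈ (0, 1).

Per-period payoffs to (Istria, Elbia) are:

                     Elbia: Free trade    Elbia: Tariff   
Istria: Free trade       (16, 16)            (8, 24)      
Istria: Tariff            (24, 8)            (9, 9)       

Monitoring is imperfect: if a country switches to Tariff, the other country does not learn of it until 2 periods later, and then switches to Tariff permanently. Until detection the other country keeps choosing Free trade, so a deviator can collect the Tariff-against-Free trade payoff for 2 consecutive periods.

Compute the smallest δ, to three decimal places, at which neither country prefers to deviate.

The best deviation is to choose Tariff for all 2 undetected periods, earning 24 each, then 9 forever once detected.
Deviation value: 24(1−δ^2)/(1−δ) + 9δ^2/(1−δ); cooperation value: 16/(1−δ).
IC: 16 ≥ 24(1−δ^2) + 9δ^2 = 24 − 15δ^2.
So δ^2 ≥ 8/15, giving δ ≥ (8/15)^(1/2) ≈ 0.730.

0.730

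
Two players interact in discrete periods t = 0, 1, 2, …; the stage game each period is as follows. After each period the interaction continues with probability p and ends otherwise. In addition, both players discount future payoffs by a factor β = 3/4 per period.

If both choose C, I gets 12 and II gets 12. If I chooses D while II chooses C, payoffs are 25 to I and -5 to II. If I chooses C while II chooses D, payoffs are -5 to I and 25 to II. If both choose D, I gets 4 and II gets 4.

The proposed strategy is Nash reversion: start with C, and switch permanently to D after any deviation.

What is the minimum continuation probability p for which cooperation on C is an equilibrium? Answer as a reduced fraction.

52/63

With continuation probability p and discount β, the effective per-period discount factor is βp.
Grim-trigger IC: βp ≥ (25−12)/(25−4) = 13/21.
So p ≥ (13/21)/(3/4) = 52/63.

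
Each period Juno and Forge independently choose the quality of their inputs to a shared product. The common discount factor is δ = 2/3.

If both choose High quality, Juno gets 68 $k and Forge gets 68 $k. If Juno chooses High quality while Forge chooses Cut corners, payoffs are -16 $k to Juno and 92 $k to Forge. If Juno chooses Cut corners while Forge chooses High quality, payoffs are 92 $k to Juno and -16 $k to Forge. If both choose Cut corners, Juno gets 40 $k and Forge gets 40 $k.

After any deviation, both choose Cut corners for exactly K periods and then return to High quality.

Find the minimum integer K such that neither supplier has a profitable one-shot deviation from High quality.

No profitable deviation requires (68−40)(δ+…+δ^K) ≥ 92−68, i.e. δ+…+δ^K ≥ 6/7 ≈ 0.8571.
With δ = 2/3, the partial sums are K=1: 0.6667, K=2: 1.1111.
K = 2 is the first length at which the sum reaches 0.8571.

2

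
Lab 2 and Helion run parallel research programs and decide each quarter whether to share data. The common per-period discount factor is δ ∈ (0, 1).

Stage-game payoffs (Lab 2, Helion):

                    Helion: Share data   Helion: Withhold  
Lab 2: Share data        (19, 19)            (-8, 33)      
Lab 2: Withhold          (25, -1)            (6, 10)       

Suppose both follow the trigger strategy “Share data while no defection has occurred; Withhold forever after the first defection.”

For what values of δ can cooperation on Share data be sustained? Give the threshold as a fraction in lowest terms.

14/23

Lab 2's threshold: (25−19)/(25−6) = 6/19.
Helion's threshold: (33−19)/(33−10) = 14/23.
6/19 < 14/23, so Helion binds and δ* = 14/23.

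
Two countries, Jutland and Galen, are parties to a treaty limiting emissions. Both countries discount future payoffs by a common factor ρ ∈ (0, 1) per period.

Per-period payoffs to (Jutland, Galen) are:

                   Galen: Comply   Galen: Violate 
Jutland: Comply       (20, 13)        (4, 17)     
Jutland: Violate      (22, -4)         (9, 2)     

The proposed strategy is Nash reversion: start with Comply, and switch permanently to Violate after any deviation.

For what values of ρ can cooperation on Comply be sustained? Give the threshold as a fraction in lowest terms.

Jutland's threshold: (22−20)/(22−9) = 2/13.
Galen's threshold: (17−13)/(17−2) = 4/15.
2/13 < 4/15, so Galen binds and ρ* = 4/15.

4/15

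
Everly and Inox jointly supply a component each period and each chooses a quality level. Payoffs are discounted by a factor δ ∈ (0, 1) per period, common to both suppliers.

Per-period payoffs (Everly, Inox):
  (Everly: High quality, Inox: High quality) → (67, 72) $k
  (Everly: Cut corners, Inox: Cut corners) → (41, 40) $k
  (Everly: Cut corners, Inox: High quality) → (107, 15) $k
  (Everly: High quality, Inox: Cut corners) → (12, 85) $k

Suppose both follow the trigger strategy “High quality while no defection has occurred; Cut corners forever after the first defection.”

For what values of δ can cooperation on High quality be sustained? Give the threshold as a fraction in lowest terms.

For Everly: deviation gain 107−67 = 40, per-period punishment loss 67−41 = 26. IC gives δ ≥ 40/66 = 20/33.
For Inox: gain 13, loss 32 per period, so δ ≥ 13/45.
The tighter constraint is Everly's, so cooperation needs δ ≥ 20/33.

20/33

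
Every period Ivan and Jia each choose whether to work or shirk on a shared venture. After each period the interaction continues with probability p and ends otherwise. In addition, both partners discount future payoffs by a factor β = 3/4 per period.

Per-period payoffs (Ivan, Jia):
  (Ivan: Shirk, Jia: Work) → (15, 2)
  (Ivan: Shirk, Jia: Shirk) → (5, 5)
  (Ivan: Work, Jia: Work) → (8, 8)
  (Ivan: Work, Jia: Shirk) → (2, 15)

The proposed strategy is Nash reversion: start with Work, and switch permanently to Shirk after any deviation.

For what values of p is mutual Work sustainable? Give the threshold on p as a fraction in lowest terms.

Expected continuation weight on next period's payoff is β·p = 3/4·p, which plays the role of the discount factor.
Cooperation requires 3/4·p ≥ (15−8)/(15−5) = 7/10, hence p ≥ 14/15.

14/15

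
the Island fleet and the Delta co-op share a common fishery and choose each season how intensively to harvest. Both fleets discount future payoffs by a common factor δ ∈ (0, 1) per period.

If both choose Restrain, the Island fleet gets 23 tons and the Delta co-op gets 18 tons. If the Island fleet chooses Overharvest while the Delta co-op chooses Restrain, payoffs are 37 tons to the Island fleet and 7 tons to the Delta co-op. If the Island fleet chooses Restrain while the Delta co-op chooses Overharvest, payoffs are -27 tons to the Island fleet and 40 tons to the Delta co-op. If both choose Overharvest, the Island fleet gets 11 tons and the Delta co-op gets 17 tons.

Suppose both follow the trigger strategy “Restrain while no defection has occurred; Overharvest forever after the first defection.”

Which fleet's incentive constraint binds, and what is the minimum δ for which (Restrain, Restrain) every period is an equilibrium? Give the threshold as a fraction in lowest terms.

the Island fleet's threshold: (37−23)/(37−11) = 7/13.
the Delta co-op's threshold: (40−18)/(40−17) = 22/23.
7/13 < 22/23, so the Delta co-op binds and δ* = 22/23.

the Delta co-op; δ ≥ 22/23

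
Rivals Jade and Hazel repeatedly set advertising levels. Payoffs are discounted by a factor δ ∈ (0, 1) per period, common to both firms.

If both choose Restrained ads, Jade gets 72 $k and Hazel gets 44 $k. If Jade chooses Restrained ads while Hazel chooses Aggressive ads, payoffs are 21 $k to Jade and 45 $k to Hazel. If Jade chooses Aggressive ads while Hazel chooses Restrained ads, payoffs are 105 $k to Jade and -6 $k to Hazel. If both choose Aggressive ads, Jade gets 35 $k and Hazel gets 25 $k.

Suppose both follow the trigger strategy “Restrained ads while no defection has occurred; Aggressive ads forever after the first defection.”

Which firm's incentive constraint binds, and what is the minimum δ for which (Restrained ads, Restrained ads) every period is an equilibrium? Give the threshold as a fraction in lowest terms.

Jade: cooperation gives 72 each period; deviation gives 105 once then 35 forever.
  72/(1−δ) ≥ 105 + 35δ/(1−δ) ⇒ δ ≥ 33/70.
Hazel: cooperation gives 44 each period; deviation gives 45 once then 25 forever.
  δ ≥ 1/20.
Both must hold, so the binding constraint is Jade's: δ ≥ 33/70.

Jade; δ ≥ 33/70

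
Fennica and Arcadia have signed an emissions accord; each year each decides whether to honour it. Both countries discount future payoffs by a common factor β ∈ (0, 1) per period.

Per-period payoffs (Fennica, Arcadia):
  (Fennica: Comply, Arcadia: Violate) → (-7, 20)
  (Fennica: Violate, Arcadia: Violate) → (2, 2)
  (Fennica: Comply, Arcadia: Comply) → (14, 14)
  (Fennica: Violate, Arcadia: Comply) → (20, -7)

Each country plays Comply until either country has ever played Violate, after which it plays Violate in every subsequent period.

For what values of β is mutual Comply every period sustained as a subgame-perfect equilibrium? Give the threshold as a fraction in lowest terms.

Cooperation forever yields 14 each period: 14/(1−β).
Deviating yields 20 once, then 2 forever: 20 + 2β/(1−β).
No profitable deviation requires 14/(1−β) ≥ 20 + 2β/(1−β).
Multiplying by (1−β): 14 ≥ 20(1−β) + 2β = 20 − 18β.
So 18β ≥ 6, i.e. β ≥ 6/18 = 1/3.

1/3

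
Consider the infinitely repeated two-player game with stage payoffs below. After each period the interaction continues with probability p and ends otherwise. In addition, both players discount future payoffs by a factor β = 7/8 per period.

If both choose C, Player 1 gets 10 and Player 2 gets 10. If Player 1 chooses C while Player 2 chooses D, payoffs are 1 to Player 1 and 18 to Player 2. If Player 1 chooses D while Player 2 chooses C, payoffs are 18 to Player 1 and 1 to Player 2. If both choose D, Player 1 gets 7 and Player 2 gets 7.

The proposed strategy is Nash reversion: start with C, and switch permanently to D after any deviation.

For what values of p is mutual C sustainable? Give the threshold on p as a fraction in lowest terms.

64/77

With continuation probability p and discount β, the effective per-period discount factor is βp.
Grim-trigger IC: βp ≥ (18−10)/(18−7) = 8/11.
So p ≥ (8/11)/(7/8) = 64/77.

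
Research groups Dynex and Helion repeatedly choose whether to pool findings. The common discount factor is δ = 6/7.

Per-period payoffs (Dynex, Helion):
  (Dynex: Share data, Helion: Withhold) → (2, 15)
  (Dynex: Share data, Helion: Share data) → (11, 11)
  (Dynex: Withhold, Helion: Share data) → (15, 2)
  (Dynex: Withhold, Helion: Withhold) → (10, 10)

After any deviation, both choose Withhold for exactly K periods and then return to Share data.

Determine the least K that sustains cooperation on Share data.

8

IC: δ(1−δ^K)/(1−δ) ≥ (15−11)/(11−10) = 4.
With δ = 6/7: need 1 − δ^K ≥ 4·(1−6/7)/(6/7), i.e. δ^K ≤ 0.3333.
Since (6/7)^7 = 0.3399 and (6/7)^8 = 0.2914, the smallest such K is 8.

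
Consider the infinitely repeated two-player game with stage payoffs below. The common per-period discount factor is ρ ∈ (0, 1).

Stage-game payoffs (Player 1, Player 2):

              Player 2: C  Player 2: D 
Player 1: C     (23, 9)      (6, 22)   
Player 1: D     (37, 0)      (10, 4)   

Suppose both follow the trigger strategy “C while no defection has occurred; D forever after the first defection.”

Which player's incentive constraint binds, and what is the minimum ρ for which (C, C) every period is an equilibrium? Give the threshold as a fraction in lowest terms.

Player 2; ρ ≥ 13/18

Player 1: cooperation gives 23 each period; deviation gives 37 once then 10 forever.
  23/(1−ρ) ≥ 37 + 10ρ/(1−ρ) ⇒ ρ ≥ 14/27.
Player 2: cooperation gives 9 each period; deviation gives 22 once then 4 forever.
  ρ ≥ 13/18.
Both must hold, so the binding constraint is Player 2's: ρ ≥ 13/18.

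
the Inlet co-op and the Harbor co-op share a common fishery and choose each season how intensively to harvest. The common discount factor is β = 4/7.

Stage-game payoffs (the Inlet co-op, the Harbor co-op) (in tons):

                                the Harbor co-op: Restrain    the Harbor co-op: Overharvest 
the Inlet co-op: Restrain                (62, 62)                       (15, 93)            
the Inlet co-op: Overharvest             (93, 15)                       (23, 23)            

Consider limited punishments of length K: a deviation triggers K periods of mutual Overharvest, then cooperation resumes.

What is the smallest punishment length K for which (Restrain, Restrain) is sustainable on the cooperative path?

No profitable deviation requires (62−23)(β+…+β^K) ≥ 93−62, i.e. β+…+β^K ≥ 31/39 ≈ 0.7949.
With β = 4/7, the partial sums are K=1: 0.5714, K=2: 0.8980.
K = 2 is the first length at which the sum reaches 0.7949.

2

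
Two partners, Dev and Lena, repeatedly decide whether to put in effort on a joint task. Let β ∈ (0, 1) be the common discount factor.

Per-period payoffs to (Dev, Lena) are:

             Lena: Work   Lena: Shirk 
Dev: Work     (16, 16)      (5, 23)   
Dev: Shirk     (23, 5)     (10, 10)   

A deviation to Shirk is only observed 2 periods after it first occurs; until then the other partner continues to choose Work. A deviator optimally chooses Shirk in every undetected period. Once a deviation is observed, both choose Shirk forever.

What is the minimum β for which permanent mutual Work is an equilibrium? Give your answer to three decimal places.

The best deviation is to choose Shirk for all 2 undetected periods, earning 23 each, then 10 forever once detected.
Deviation value: 23(1−β^2)/(1−β) + 10β^2/(1−β); cooperation value: 16/(1−β).
IC: 16 ≥ 23(1−β^2) + 10β^2 = 23 − 13β^2.
So β^2 ≥ 7/13, giving β ≥ (7/13)^(1/2) ≈ 0.734.

0.734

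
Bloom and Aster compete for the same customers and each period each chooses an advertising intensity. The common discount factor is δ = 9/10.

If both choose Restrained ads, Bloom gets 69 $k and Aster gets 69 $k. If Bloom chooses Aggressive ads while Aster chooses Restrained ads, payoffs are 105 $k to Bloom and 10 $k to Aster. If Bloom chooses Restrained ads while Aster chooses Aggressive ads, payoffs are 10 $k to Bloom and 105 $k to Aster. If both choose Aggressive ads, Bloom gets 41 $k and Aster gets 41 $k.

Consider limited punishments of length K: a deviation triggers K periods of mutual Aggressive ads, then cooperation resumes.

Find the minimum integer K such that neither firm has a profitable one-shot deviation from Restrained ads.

Need Σ_{k=1}^{K} δ^k ≥ (105−69)/(69−41) = 1.2857 at δ = 9/10.
At K = 1 the sum is 0.9000 < 1.2857; at K = 2 it is 1.7100 ≥ 1.2857.
So the minimum punishment length is K = 2.

2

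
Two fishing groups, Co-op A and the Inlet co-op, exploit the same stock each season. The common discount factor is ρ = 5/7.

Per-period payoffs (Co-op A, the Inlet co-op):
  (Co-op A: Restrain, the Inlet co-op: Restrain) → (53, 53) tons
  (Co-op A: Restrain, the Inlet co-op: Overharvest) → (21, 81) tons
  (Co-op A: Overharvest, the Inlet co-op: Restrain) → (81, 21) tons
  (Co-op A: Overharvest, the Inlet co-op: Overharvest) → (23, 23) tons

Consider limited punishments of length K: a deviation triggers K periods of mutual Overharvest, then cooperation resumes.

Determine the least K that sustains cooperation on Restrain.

IC: ρ(1−ρ^K)/(1−ρ) ≥ (81−53)/(53−23) = 14/15.
With ρ = 5/7: need 1 − ρ^K ≥ 14/15·(1−5/7)/(5/7), i.e. ρ^K ≤ 0.6267.
Since (5/7)^1 = 0.7143 and (5/7)^2 = 0.5102, the smallest such K is 2.

2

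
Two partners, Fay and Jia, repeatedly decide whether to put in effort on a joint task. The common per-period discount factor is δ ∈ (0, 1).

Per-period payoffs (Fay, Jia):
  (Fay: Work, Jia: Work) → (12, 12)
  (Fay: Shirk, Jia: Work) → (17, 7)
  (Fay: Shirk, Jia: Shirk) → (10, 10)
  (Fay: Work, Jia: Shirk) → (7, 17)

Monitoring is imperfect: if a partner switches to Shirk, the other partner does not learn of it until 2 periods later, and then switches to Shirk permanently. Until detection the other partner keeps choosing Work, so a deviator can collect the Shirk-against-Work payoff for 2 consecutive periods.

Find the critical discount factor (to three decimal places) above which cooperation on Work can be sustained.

0.845

A deviator earns 17 for 2 periods, then 10 forever; cooperating earns 12 forever. Multiplying the IC by (1−δ):
12 ≥ 17(1−δ^2) + 10δ^2, so 7·δ^2 ≥ 5 and δ^2 ≥ 5/7.
δ ≥ (5/7)^(1/2) ≈ 0.845.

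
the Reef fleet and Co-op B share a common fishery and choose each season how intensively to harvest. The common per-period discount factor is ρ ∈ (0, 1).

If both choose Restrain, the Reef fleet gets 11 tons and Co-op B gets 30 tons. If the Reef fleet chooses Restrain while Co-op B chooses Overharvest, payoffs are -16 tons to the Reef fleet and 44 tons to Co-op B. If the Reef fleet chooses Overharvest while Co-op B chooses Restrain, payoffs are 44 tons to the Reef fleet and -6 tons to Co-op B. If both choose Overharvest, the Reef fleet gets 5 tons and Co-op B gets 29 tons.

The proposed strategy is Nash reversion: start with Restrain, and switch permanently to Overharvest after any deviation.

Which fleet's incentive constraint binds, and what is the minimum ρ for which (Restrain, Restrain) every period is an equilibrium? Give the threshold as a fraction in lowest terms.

the Reef fleet: cooperation gives 11 each period; deviation gives 44 once then 5 forever.
  11/(1−ρ) ≥ 44 + 5ρ/(1−ρ) ⇒ ρ ≥ 33/39 = 11/13.
Co-op B: cooperation gives 30 each period; deviation gives 44 once then 29 forever.
  ρ ≥ 14/15.
Both must hold, so the binding constraint is Co-op B's: ρ ≥ 14/15.

Co-op B; ρ ≥ 14/15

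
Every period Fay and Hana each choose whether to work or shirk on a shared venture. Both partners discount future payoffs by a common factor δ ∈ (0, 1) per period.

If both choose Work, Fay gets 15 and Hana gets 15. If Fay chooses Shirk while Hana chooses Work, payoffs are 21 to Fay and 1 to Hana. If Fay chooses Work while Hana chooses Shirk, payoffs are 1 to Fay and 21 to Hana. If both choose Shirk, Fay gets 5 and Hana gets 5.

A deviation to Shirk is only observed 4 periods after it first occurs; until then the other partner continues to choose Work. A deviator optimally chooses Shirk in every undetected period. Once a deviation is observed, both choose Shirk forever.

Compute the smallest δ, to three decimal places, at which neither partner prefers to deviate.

0.783

The best deviation is to choose Shirk for all 4 undetected periods, earning 21 each, then 5 forever once detected.
Deviation value: 21(1−δ^4)/(1−δ) + 5δ^4/(1−δ); cooperation value: 15/(1−δ).
IC: 15 ≥ 21(1−δ^4) + 5δ^4 = 21 − 16δ^4.
So δ^4 ≥ 6/16 = 3/8, giving δ ≥ (3/8)^(1/4) ≈ 0.783.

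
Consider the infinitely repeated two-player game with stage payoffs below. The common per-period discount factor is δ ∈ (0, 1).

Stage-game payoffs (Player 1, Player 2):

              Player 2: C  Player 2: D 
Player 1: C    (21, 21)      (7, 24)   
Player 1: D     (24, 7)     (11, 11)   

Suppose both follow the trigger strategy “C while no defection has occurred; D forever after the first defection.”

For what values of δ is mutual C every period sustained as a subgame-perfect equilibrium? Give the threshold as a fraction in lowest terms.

3/13

Under grim trigger the critical discount factor is (T−C)/(T−P) with T = 24, C = 21, P = 11.
δ* = (24−21)/(24−11) = 3/13.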